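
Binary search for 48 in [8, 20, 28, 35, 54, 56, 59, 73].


Step 1: lo=0, hi=7, mid=3, val=35
Step 2: lo=4, hi=7, mid=5, val=56
Step 3: lo=4, hi=4, mid=4, val=54

Not found


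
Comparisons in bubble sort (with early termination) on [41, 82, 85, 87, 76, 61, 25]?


Algorithm: bubble sort (with early termination)
Input: [41, 82, 85, 87, 76, 61, 25]
Sorted: [25, 41, 61, 76, 82, 85, 87]

21


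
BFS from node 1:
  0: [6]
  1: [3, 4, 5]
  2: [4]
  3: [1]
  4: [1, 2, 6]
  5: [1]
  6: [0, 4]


Visit 1, enqueue [3, 4, 5]
Visit 3, enqueue []
Visit 4, enqueue [2, 6]
Visit 5, enqueue []
Visit 2, enqueue []
Visit 6, enqueue [0]
Visit 0, enqueue []

BFS order: [1, 3, 4, 5, 2, 6, 0]


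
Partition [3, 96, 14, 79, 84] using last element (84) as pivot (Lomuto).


Pivot: 84
  3 <= 84: advance i (no swap)
  14 <= 84: swap -> [3, 14, 96, 79, 84]
  79 <= 84: swap -> [3, 14, 79, 96, 84]
Place pivot at 3: [3, 14, 79, 84, 96]

Partitioned: [3, 14, 79, 84, 96]


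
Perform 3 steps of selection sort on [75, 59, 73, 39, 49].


Initial: [75, 59, 73, 39, 49]
Step 1: min=39 at 3
  Swap: [39, 59, 73, 75, 49]
Step 2: min=49 at 4
  Swap: [39, 49, 73, 75, 59]
Step 3: min=59 at 4
  Swap: [39, 49, 59, 75, 73]

After 3 steps: [39, 49, 59, 75, 73]


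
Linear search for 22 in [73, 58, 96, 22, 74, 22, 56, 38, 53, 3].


i=0: 73!=22
i=1: 58!=22
i=2: 96!=22
i=3: 22==22 found!

Found at 3, 4 comps


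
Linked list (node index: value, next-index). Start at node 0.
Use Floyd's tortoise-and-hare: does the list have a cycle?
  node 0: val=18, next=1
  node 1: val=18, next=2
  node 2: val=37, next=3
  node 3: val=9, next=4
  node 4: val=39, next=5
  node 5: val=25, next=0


Floyd's tortoise (slow, +1) and hare (fast, +2):
  init: slow=0, fast=0
  step 1: slow=1, fast=2
  step 2: slow=2, fast=4
  step 3: slow=3, fast=0
  step 4: slow=4, fast=2
  step 5: slow=5, fast=4
  step 6: slow=0, fast=0
  slow == fast at node 0: cycle detected

Cycle: yes


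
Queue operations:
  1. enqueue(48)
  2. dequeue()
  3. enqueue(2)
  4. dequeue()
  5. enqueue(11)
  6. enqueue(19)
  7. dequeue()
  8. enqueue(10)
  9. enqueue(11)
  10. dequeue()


enqueue(48) -> [48]
dequeue()->48, []
enqueue(2) -> [2]
dequeue()->2, []
enqueue(11) -> [11]
enqueue(19) -> [11, 19]
dequeue()->11, [19]
enqueue(10) -> [19, 10]
enqueue(11) -> [19, 10, 11]
dequeue()->19, [10, 11]

Final queue: [10, 11]


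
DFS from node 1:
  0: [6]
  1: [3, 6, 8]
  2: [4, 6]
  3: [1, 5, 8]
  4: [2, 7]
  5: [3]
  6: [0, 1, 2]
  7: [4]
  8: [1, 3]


Visit 1, push [8, 6, 3]
Visit 3, push [8, 5]
Visit 5, push []
Visit 8, push []
Visit 6, push [2, 0]
Visit 0, push []
Visit 2, push [4]
Visit 4, push [7]
Visit 7, push []

DFS order: [1, 3, 5, 8, 6, 0, 2, 4, 7]


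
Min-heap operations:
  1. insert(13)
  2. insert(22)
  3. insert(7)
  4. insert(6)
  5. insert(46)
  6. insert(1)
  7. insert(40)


insert(13) -> [13]
insert(22) -> [13, 22]
insert(7) -> [7, 22, 13]
insert(6) -> [6, 7, 13, 22]
insert(46) -> [6, 7, 13, 22, 46]
insert(1) -> [1, 7, 6, 22, 46, 13]
insert(40) -> [1, 7, 6, 22, 46, 13, 40]

Final heap: [1, 7, 6, 22, 46, 13, 40]


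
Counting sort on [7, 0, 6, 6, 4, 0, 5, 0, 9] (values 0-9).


Input: [7, 0, 6, 6, 4, 0, 5, 0, 9]
Counts: [3, 0, 0, 0, 1, 1, 2, 1, 0, 1]

Sorted: [0, 0, 0, 4, 5, 6, 6, 7, 9]


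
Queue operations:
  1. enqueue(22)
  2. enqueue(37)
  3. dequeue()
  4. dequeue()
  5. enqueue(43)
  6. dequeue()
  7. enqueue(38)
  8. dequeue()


enqueue(22) -> [22]
enqueue(37) -> [22, 37]
dequeue()->22, [37]
dequeue()->37, []
enqueue(43) -> [43]
dequeue()->43, []
enqueue(38) -> [38]
dequeue()->38, []

Final queue: []


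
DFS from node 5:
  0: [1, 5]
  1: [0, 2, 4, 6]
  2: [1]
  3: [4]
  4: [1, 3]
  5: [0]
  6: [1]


Visit 5, push [0]
Visit 0, push [1]
Visit 1, push [6, 4, 2]
Visit 2, push []
Visit 4, push [3]
Visit 3, push []
Visit 6, push []

DFS order: [5, 0, 1, 2, 4, 3, 6]


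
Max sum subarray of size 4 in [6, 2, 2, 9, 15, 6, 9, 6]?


[0:4]: 19
[1:5]: 28
[2:6]: 32
[3:7]: 39
[4:8]: 36

Max: 39 at [3:7]


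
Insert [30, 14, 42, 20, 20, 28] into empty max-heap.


Insert 30: [30]
Insert 14: [30, 14]
Insert 42: [42, 14, 30]
Insert 20: [42, 20, 30, 14]
Insert 20: [42, 20, 30, 14, 20]
Insert 28: [42, 20, 30, 14, 20, 28]

Final heap: [42, 20, 30, 14, 20, 28]


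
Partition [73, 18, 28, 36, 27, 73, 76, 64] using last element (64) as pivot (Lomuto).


Pivot: 64
  18 <= 64: swap -> [18, 73, 28, 36, 27, 73, 76, 64]
  28 <= 64: swap -> [18, 28, 73, 36, 27, 73, 76, 64]
  36 <= 64: swap -> [18, 28, 36, 73, 27, 73, 76, 64]
  27 <= 64: swap -> [18, 28, 36, 27, 73, 73, 76, 64]
Place pivot at 4: [18, 28, 36, 27, 64, 73, 76, 73]

Partitioned: [18, 28, 36, 27, 64, 73, 76, 73]


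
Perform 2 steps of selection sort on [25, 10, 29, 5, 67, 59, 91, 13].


Initial: [25, 10, 29, 5, 67, 59, 91, 13]
Step 1: min=5 at 3
  Swap: [5, 10, 29, 25, 67, 59, 91, 13]
Step 2: min=10 at 1
  Swap: [5, 10, 29, 25, 67, 59, 91, 13]

After 2 steps: [5, 10, 29, 25, 67, 59, 91, 13]


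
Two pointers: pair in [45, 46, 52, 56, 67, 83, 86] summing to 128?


lo=0(45)+hi=6(86)=131
lo=0(45)+hi=5(83)=128

Yes: 45+83=128


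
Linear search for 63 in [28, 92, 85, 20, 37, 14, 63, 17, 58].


i=0: 28!=63
i=1: 92!=63
i=2: 85!=63
i=3: 20!=63
i=4: 37!=63
i=5: 14!=63
i=6: 63==63 found!

Found at 6, 7 comps


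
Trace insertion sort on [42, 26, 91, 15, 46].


Initial: [42, 26, 91, 15, 46]
Insert 26: [26, 42, 91, 15, 46]
Insert 91: [26, 42, 91, 15, 46]
Insert 15: [15, 26, 42, 91, 46]
Insert 46: [15, 26, 42, 46, 91]

Sorted: [15, 26, 42, 46, 91]


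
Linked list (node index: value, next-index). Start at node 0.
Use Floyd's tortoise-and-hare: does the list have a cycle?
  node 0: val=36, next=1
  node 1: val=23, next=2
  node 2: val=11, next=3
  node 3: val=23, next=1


Floyd's tortoise (slow, +1) and hare (fast, +2):
  init: slow=0, fast=0
  step 1: slow=1, fast=2
  step 2: slow=2, fast=1
  step 3: slow=3, fast=3
  slow == fast at node 3: cycle detected

Cycle: yes


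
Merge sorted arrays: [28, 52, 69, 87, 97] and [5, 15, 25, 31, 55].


Take 5 from B
Take 15 from B
Take 25 from B
Take 28 from A
Take 31 from B
Take 52 from A
Take 55 from B

Merged: [5, 15, 25, 28, 31, 52, 55, 69, 87, 97]


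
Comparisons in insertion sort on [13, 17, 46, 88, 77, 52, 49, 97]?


Algorithm: insertion sort
Input: [13, 17, 46, 88, 77, 52, 49, 97]
Sorted: [13, 17, 46, 49, 52, 77, 88, 97]

13


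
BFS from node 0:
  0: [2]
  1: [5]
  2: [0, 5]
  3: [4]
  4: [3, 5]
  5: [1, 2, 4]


Visit 0, enqueue [2]
Visit 2, enqueue [5]
Visit 5, enqueue [1, 4]
Visit 1, enqueue []
Visit 4, enqueue [3]
Visit 3, enqueue []

BFS order: [0, 2, 5, 1, 4, 3]


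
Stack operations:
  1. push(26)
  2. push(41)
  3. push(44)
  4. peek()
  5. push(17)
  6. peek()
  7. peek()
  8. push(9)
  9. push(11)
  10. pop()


push(26) -> [26]
push(41) -> [26, 41]
push(44) -> [26, 41, 44]
peek()->44
push(17) -> [26, 41, 44, 17]
peek()->17
peek()->17
push(9) -> [26, 41, 44, 17, 9]
push(11) -> [26, 41, 44, 17, 9, 11]
pop()->11, [26, 41, 44, 17, 9]

Final stack: [26, 41, 44, 17, 9]


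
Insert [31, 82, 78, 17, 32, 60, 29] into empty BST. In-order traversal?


Insert 31: root
Insert 82: R from 31
Insert 78: R from 31 -> L from 82
Insert 17: L from 31
Insert 32: R from 31 -> L from 82 -> L from 78
Insert 60: R from 31 -> L from 82 -> L from 78 -> R from 32
Insert 29: L from 31 -> R from 17

In-order: [17, 29, 31, 32, 60, 78, 82]


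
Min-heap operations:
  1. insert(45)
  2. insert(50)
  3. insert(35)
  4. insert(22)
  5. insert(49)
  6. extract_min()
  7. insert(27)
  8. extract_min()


insert(45) -> [45]
insert(50) -> [45, 50]
insert(35) -> [35, 50, 45]
insert(22) -> [22, 35, 45, 50]
insert(49) -> [22, 35, 45, 50, 49]
extract_min()->22, [35, 49, 45, 50]
insert(27) -> [27, 35, 45, 50, 49]
extract_min()->27, [35, 49, 45, 50]

Final heap: [35, 49, 45, 50]


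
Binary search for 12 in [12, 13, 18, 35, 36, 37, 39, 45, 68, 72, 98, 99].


Step 1: lo=0, hi=11, mid=5, val=37
Step 2: lo=0, hi=4, mid=2, val=18
Step 3: lo=0, hi=1, mid=0, val=12

Found at index 0


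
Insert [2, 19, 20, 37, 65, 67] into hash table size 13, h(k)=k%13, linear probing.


Insert 2: h=2 -> slot 2
Insert 19: h=6 -> slot 6
Insert 20: h=7 -> slot 7
Insert 37: h=11 -> slot 11
Insert 65: h=0 -> slot 0
Insert 67: h=2, 1 probes -> slot 3

Table: [65, None, 2, 67, None, None, 19, 20, None, None, None, 37, None]


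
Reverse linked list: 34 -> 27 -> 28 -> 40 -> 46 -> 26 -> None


Step 1: curr=34, set curr.next=prev(None) | reversed so far: 34
Step 2: curr=27, set curr.next=prev(34) | reversed so far: 27 -> 34
Step 3: curr=28, set curr.next=prev(27) | reversed so far: 28 -> 27 -> 34
Step 4: curr=40, set curr.next=prev(28) | reversed so far: 40 -> 28 -> 27 -> 34
Step 5: curr=46, set curr.next=prev(40) | reversed so far: 46 -> 40 -> 28 -> 27 -> 34
Step 6: curr=26, set curr.next=prev(46) | reversed so far: 26 -> 46 -> 40 -> 28 -> 27 -> 34

26 -> 46 -> 40 -> 28 -> 27 -> 34 -> None


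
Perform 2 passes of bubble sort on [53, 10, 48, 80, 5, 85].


Initial: [53, 10, 48, 80, 5, 85]
Pass 1: [10, 48, 53, 5, 80, 85] (3 swaps)
Pass 2: [10, 48, 5, 53, 80, 85] (1 swaps)

After 2 passes: [10, 48, 5, 53, 80, 85]


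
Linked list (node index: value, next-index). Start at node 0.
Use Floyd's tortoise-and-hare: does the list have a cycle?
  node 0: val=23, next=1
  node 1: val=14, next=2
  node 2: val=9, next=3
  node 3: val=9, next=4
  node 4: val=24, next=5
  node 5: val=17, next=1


Floyd's tortoise (slow, +1) and hare (fast, +2):
  init: slow=0, fast=0
  step 1: slow=1, fast=2
  step 2: slow=2, fast=4
  step 3: slow=3, fast=1
  step 4: slow=4, fast=3
  step 5: slow=5, fast=5
  slow == fast at node 5: cycle detected

Cycle: yes


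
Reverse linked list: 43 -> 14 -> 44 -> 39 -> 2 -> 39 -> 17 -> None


Step 1: curr=43, set curr.next=prev(None) | reversed so far: 43
Step 2: curr=14, set curr.next=prev(43) | reversed so far: 14 -> 43
Step 3: curr=44, set curr.next=prev(14) | reversed so far: 44 -> 14 -> 43
Step 4: curr=39, set curr.next=prev(44) | reversed so far: 39 -> 44 -> 14 -> 43
Step 5: curr=2, set curr.next=prev(39) | reversed so far: 2 -> 39 -> 44 -> 14 -> 43
Step 6: curr=39, set curr.next=prev(2) | reversed so far: 39 -> 2 -> 39 -> 44 -> 14 -> 43
Step 7: curr=17, set curr.next=prev(39) | reversed so far: 17 -> 39 -> 2 -> 39 -> 44 -> 14 -> 43

17 -> 39 -> 2 -> 39 -> 44 -> 14 -> 43 -> None


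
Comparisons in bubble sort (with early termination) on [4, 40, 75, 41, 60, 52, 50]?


Algorithm: bubble sort (with early termination)
Input: [4, 40, 75, 41, 60, 52, 50]
Sorted: [4, 40, 41, 50, 52, 60, 75]

18


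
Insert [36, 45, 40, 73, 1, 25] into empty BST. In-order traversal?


Insert 36: root
Insert 45: R from 36
Insert 40: R from 36 -> L from 45
Insert 73: R from 36 -> R from 45
Insert 1: L from 36
Insert 25: L from 36 -> R from 1

In-order: [1, 25, 36, 40, 45, 73]


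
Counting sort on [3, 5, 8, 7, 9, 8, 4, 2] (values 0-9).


Input: [3, 5, 8, 7, 9, 8, 4, 2]
Counts: [0, 0, 1, 1, 1, 1, 0, 1, 2, 1]

Sorted: [2, 3, 4, 5, 7, 8, 8, 9]


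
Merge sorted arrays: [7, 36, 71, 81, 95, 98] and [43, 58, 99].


Take 7 from A
Take 36 from A
Take 43 from B
Take 58 from B
Take 71 from A
Take 81 from A
Take 95 from A
Take 98 from A

Merged: [7, 36, 43, 58, 71, 81, 95, 98, 99]


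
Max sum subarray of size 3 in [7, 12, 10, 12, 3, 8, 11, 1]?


[0:3]: 29
[1:4]: 34
[2:5]: 25
[3:6]: 23
[4:7]: 22
[5:8]: 20

Max: 34 at [1:4]


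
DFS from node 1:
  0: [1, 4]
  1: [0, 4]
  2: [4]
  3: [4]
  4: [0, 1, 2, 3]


Visit 1, push [4, 0]
Visit 0, push [4]
Visit 4, push [3, 2]
Visit 2, push []
Visit 3, push []

DFS order: [1, 0, 4, 2, 3]


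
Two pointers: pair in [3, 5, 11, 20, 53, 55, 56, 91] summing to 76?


lo=0(3)+hi=7(91)=94
lo=0(3)+hi=6(56)=59
lo=1(5)+hi=6(56)=61
lo=2(11)+hi=6(56)=67
lo=3(20)+hi=6(56)=76

Yes: 20+56=76


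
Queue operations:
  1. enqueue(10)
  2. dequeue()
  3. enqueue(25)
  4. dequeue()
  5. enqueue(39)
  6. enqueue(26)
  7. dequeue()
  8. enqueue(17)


enqueue(10) -> [10]
dequeue()->10, []
enqueue(25) -> [25]
dequeue()->25, []
enqueue(39) -> [39]
enqueue(26) -> [39, 26]
dequeue()->39, [26]
enqueue(17) -> [26, 17]

Final queue: [26, 17]


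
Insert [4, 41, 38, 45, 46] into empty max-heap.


Insert 4: [4]
Insert 41: [41, 4]
Insert 38: [41, 4, 38]
Insert 45: [45, 41, 38, 4]
Insert 46: [46, 45, 38, 4, 41]

Final heap: [46, 45, 38, 4, 41]


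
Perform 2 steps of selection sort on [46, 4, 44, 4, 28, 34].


Initial: [46, 4, 44, 4, 28, 34]
Step 1: min=4 at 1
  Swap: [4, 46, 44, 4, 28, 34]
Step 2: min=4 at 3
  Swap: [4, 4, 44, 46, 28, 34]

After 2 steps: [4, 4, 44, 46, 28, 34]


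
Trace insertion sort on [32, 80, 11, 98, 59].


Initial: [32, 80, 11, 98, 59]
Insert 80: [32, 80, 11, 98, 59]
Insert 11: [11, 32, 80, 98, 59]
Insert 98: [11, 32, 80, 98, 59]
Insert 59: [11, 32, 59, 80, 98]

Sorted: [11, 32, 59, 80, 98]


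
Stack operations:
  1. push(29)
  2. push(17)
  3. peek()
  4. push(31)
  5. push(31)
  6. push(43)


push(29) -> [29]
push(17) -> [29, 17]
peek()->17
push(31) -> [29, 17, 31]
push(31) -> [29, 17, 31, 31]
push(43) -> [29, 17, 31, 31, 43]

Final stack: [29, 17, 31, 31, 43]


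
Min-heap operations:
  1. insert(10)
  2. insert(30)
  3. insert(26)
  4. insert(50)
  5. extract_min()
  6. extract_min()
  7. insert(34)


insert(10) -> [10]
insert(30) -> [10, 30]
insert(26) -> [10, 30, 26]
insert(50) -> [10, 30, 26, 50]
extract_min()->10, [26, 30, 50]
extract_min()->26, [30, 50]
insert(34) -> [30, 50, 34]

Final heap: [30, 50, 34]


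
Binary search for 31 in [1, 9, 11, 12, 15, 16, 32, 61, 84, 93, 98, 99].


Step 1: lo=0, hi=11, mid=5, val=16
Step 2: lo=6, hi=11, mid=8, val=84
Step 3: lo=6, hi=7, mid=6, val=32

Not found


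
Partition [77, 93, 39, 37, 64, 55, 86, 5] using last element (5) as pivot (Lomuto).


Pivot: 5
Place pivot at 0: [5, 93, 39, 37, 64, 55, 86, 77]

Partitioned: [5, 93, 39, 37, 64, 55, 86, 77]


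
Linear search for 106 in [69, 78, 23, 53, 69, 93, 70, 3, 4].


i=0: 69!=106
i=1: 78!=106
i=2: 23!=106
i=3: 53!=106
i=4: 69!=106
i=5: 93!=106
i=6: 70!=106
i=7: 3!=106
i=8: 4!=106

Not found, 9 comps


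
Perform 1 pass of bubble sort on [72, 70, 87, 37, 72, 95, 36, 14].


Initial: [72, 70, 87, 37, 72, 95, 36, 14]
Pass 1: [70, 72, 37, 72, 87, 36, 14, 95] (5 swaps)

After 1 pass: [70, 72, 37, 72, 87, 36, 14, 95]


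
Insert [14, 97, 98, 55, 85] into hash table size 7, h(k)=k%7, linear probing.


Insert 14: h=0 -> slot 0
Insert 97: h=6 -> slot 6
Insert 98: h=0, 1 probes -> slot 1
Insert 55: h=6, 3 probes -> slot 2
Insert 85: h=1, 2 probes -> slot 3

Table: [14, 98, 55, 85, None, None, 97]


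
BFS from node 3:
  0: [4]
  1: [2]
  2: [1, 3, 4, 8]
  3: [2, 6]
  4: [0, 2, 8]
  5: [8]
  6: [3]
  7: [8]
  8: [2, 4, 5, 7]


Visit 3, enqueue [2, 6]
Visit 2, enqueue [1, 4, 8]
Visit 6, enqueue []
Visit 1, enqueue []
Visit 4, enqueue [0]
Visit 8, enqueue [5, 7]
Visit 0, enqueue []
Visit 5, enqueue []
Visit 7, enqueue []

BFS order: [3, 2, 6, 1, 4, 8, 0, 5, 7]


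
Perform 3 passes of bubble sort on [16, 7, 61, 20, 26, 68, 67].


Initial: [16, 7, 61, 20, 26, 68, 67]
Pass 1: [7, 16, 20, 26, 61, 67, 68] (4 swaps)
Pass 2: [7, 16, 20, 26, 61, 67, 68] (0 swaps)
Pass 3: [7, 16, 20, 26, 61, 67, 68] (0 swaps)

After 3 passes: [7, 16, 20, 26, 61, 67, 68]


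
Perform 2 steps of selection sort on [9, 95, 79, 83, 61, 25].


Initial: [9, 95, 79, 83, 61, 25]
Step 1: min=9 at 0
  Swap: [9, 95, 79, 83, 61, 25]
Step 2: min=25 at 5
  Swap: [9, 25, 79, 83, 61, 95]

After 2 steps: [9, 25, 79, 83, 61, 95]


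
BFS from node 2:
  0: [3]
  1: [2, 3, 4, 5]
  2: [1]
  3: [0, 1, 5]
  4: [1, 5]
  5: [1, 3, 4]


Visit 2, enqueue [1]
Visit 1, enqueue [3, 4, 5]
Visit 3, enqueue [0]
Visit 4, enqueue []
Visit 5, enqueue []
Visit 0, enqueue []

BFS order: [2, 1, 3, 4, 5, 0]


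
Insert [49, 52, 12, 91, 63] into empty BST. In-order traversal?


Insert 49: root
Insert 52: R from 49
Insert 12: L from 49
Insert 91: R from 49 -> R from 52
Insert 63: R from 49 -> R from 52 -> L from 91

In-order: [12, 49, 52, 63, 91]


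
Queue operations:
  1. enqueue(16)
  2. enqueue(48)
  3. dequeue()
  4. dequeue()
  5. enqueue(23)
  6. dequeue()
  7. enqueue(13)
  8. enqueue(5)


enqueue(16) -> [16]
enqueue(48) -> [16, 48]
dequeue()->16, [48]
dequeue()->48, []
enqueue(23) -> [23]
dequeue()->23, []
enqueue(13) -> [13]
enqueue(5) -> [13, 5]

Final queue: [13, 5]


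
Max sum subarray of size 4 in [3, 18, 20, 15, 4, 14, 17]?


[0:4]: 56
[1:5]: 57
[2:6]: 53
[3:7]: 50

Max: 57 at [1:5]


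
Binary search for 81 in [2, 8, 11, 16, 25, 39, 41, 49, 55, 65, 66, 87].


Step 1: lo=0, hi=11, mid=5, val=39
Step 2: lo=6, hi=11, mid=8, val=55
Step 3: lo=9, hi=11, mid=10, val=66
Step 4: lo=11, hi=11, mid=11, val=87

Not found


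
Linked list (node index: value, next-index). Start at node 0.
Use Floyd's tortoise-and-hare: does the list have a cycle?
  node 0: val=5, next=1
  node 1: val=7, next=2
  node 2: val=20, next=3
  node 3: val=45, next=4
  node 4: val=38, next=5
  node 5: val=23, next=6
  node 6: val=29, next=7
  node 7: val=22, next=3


Floyd's tortoise (slow, +1) and hare (fast, +2):
  init: slow=0, fast=0
  step 1: slow=1, fast=2
  step 2: slow=2, fast=4
  step 3: slow=3, fast=6
  step 4: slow=4, fast=3
  step 5: slow=5, fast=5
  slow == fast at node 5: cycle detected

Cycle: yes


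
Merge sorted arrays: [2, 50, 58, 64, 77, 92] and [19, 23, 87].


Take 2 from A
Take 19 from B
Take 23 from B
Take 50 from A
Take 58 from A
Take 64 from A
Take 77 from A
Take 87 from B

Merged: [2, 19, 23, 50, 58, 64, 77, 87, 92]


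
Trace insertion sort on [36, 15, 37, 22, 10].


Initial: [36, 15, 37, 22, 10]
Insert 15: [15, 36, 37, 22, 10]
Insert 37: [15, 36, 37, 22, 10]
Insert 22: [15, 22, 36, 37, 10]
Insert 10: [10, 15, 22, 36, 37]

Sorted: [10, 15, 22, 36, 37]


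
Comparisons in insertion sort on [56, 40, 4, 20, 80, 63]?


Algorithm: insertion sort
Input: [56, 40, 4, 20, 80, 63]
Sorted: [4, 20, 40, 56, 63, 80]

9


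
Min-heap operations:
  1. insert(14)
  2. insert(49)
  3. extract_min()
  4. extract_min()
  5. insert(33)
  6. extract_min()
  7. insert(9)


insert(14) -> [14]
insert(49) -> [14, 49]
extract_min()->14, [49]
extract_min()->49, []
insert(33) -> [33]
extract_min()->33, []
insert(9) -> [9]

Final heap: [9]


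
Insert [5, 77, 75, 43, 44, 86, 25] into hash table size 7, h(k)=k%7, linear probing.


Insert 5: h=5 -> slot 5
Insert 77: h=0 -> slot 0
Insert 75: h=5, 1 probes -> slot 6
Insert 43: h=1 -> slot 1
Insert 44: h=2 -> slot 2
Insert 86: h=2, 1 probes -> slot 3
Insert 25: h=4 -> slot 4

Table: [77, 43, 44, 86, 25, 5, 75]


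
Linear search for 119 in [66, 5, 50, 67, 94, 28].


i=0: 66!=119
i=1: 5!=119
i=2: 50!=119
i=3: 67!=119
i=4: 94!=119
i=5: 28!=119

Not found, 6 comps


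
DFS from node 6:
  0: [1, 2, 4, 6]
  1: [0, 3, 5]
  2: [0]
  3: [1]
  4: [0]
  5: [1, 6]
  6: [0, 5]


Visit 6, push [5, 0]
Visit 0, push [4, 2, 1]
Visit 1, push [5, 3]
Visit 3, push []
Visit 5, push []
Visit 2, push []
Visit 4, push []

DFS order: [6, 0, 1, 3, 5, 2, 4]


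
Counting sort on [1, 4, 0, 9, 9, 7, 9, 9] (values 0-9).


Input: [1, 4, 0, 9, 9, 7, 9, 9]
Counts: [1, 1, 0, 0, 1, 0, 0, 1, 0, 4]

Sorted: [0, 1, 4, 7, 9, 9, 9, 9]


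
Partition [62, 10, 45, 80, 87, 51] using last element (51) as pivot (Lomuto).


Pivot: 51
  10 <= 51: swap -> [10, 62, 45, 80, 87, 51]
  45 <= 51: swap -> [10, 45, 62, 80, 87, 51]
Place pivot at 2: [10, 45, 51, 80, 87, 62]

Partitioned: [10, 45, 51, 80, 87, 62]


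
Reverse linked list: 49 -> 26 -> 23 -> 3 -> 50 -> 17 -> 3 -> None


Step 1: curr=49, set curr.next=prev(None) | reversed so far: 49
Step 2: curr=26, set curr.next=prev(49) | reversed so far: 26 -> 49
Step 3: curr=23, set curr.next=prev(26) | reversed so far: 23 -> 26 -> 49
Step 4: curr=3, set curr.next=prev(23) | reversed so far: 3 -> 23 -> 26 -> 49
Step 5: curr=50, set curr.next=prev(3) | reversed so far: 50 -> 3 -> 23 -> 26 -> 49
Step 6: curr=17, set curr.next=prev(50) | reversed so far: 17 -> 50 -> 3 -> 23 -> 26 -> 49
Step 7: curr=3, set curr.next=prev(17) | reversed so far: 3 -> 17 -> 50 -> 3 -> 23 -> 26 -> 49

3 -> 17 -> 50 -> 3 -> 23 -> 26 -> 49 -> None


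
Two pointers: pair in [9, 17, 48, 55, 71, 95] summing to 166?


lo=0(9)+hi=5(95)=104
lo=1(17)+hi=5(95)=112
lo=2(48)+hi=5(95)=143
lo=3(55)+hi=5(95)=150
lo=4(71)+hi=5(95)=166

Yes: 71+95=166


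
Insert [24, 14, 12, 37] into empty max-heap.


Insert 24: [24]
Insert 14: [24, 14]
Insert 12: [24, 14, 12]
Insert 37: [37, 24, 12, 14]

Final heap: [37, 24, 12, 14]


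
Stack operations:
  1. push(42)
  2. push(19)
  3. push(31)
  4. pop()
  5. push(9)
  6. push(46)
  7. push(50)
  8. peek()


push(42) -> [42]
push(19) -> [42, 19]
push(31) -> [42, 19, 31]
pop()->31, [42, 19]
push(9) -> [42, 19, 9]
push(46) -> [42, 19, 9, 46]
push(50) -> [42, 19, 9, 46, 50]
peek()->50

Final stack: [42, 19, 9, 46, 50]


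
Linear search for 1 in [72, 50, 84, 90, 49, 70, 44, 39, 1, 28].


i=0: 72!=1
i=1: 50!=1
i=2: 84!=1
i=3: 90!=1
i=4: 49!=1
i=5: 70!=1
i=6: 44!=1
i=7: 39!=1
i=8: 1==1 found!

Found at 8, 9 comps


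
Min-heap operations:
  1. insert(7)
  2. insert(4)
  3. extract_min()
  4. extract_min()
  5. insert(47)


insert(7) -> [7]
insert(4) -> [4, 7]
extract_min()->4, [7]
extract_min()->7, []
insert(47) -> [47]

Final heap: [47]


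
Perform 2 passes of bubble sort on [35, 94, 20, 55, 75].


Initial: [35, 94, 20, 55, 75]
Pass 1: [35, 20, 55, 75, 94] (3 swaps)
Pass 2: [20, 35, 55, 75, 94] (1 swaps)

After 2 passes: [20, 35, 55, 75, 94]


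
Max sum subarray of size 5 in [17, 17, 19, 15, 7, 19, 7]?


[0:5]: 75
[1:6]: 77
[2:7]: 67

Max: 77 at [1:6]


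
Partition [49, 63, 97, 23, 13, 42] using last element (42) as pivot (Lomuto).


Pivot: 42
  23 <= 42: swap -> [23, 63, 97, 49, 13, 42]
  13 <= 42: swap -> [23, 13, 97, 49, 63, 42]
Place pivot at 2: [23, 13, 42, 49, 63, 97]

Partitioned: [23, 13, 42, 49, 63, 97]


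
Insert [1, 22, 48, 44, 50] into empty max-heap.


Insert 1: [1]
Insert 22: [22, 1]
Insert 48: [48, 1, 22]
Insert 44: [48, 44, 22, 1]
Insert 50: [50, 48, 22, 1, 44]

Final heap: [50, 48, 22, 1, 44]


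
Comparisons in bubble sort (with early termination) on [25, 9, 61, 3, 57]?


Algorithm: bubble sort (with early termination)
Input: [25, 9, 61, 3, 57]
Sorted: [3, 9, 25, 57, 61]

10


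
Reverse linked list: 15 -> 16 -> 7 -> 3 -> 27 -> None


Step 1: curr=15, set curr.next=prev(None) | reversed so far: 15
Step 2: curr=16, set curr.next=prev(15) | reversed so far: 16 -> 15
Step 3: curr=7, set curr.next=prev(16) | reversed so far: 7 -> 16 -> 15
Step 4: curr=3, set curr.next=prev(7) | reversed so far: 3 -> 7 -> 16 -> 15
Step 5: curr=27, set curr.next=prev(3) | reversed so far: 27 -> 3 -> 7 -> 16 -> 15

27 -> 3 -> 7 -> 16 -> 15 -> None


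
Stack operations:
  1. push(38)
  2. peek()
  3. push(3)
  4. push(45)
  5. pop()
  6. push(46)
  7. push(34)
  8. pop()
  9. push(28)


push(38) -> [38]
peek()->38
push(3) -> [38, 3]
push(45) -> [38, 3, 45]
pop()->45, [38, 3]
push(46) -> [38, 3, 46]
push(34) -> [38, 3, 46, 34]
pop()->34, [38, 3, 46]
push(28) -> [38, 3, 46, 28]

Final stack: [38, 3, 46, 28]


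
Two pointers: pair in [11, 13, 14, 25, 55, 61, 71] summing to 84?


lo=0(11)+hi=6(71)=82
lo=1(13)+hi=6(71)=84

Yes: 13+71=84


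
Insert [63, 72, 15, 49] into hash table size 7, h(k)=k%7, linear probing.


Insert 63: h=0 -> slot 0
Insert 72: h=2 -> slot 2
Insert 15: h=1 -> slot 1
Insert 49: h=0, 3 probes -> slot 3

Table: [63, 15, 72, 49, None, None, None]


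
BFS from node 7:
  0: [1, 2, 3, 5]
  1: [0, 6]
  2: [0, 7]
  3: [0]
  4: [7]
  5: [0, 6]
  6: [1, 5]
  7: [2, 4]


Visit 7, enqueue [2, 4]
Visit 2, enqueue [0]
Visit 4, enqueue []
Visit 0, enqueue [1, 3, 5]
Visit 1, enqueue [6]
Visit 3, enqueue []
Visit 5, enqueue []
Visit 6, enqueue []

BFS order: [7, 2, 4, 0, 1, 3, 5, 6]


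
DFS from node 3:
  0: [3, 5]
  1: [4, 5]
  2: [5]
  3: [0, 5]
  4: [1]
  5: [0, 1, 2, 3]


Visit 3, push [5, 0]
Visit 0, push [5]
Visit 5, push [2, 1]
Visit 1, push [4]
Visit 4, push []
Visit 2, push []

DFS order: [3, 0, 5, 1, 4, 2]


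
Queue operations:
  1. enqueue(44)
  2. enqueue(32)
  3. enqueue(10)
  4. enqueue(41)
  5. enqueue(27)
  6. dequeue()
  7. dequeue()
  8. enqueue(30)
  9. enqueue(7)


enqueue(44) -> [44]
enqueue(32) -> [44, 32]
enqueue(10) -> [44, 32, 10]
enqueue(41) -> [44, 32, 10, 41]
enqueue(27) -> [44, 32, 10, 41, 27]
dequeue()->44, [32, 10, 41, 27]
dequeue()->32, [10, 41, 27]
enqueue(30) -> [10, 41, 27, 30]
enqueue(7) -> [10, 41, 27, 30, 7]

Final queue: [10, 41, 27, 30, 7]


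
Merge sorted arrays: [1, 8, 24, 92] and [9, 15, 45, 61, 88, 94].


Take 1 from A
Take 8 from A
Take 9 from B
Take 15 from B
Take 24 from A
Take 45 from B
Take 61 from B
Take 88 from B
Take 92 from A

Merged: [1, 8, 9, 15, 24, 45, 61, 88, 92, 94]


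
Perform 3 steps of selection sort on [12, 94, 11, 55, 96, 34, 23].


Initial: [12, 94, 11, 55, 96, 34, 23]
Step 1: min=11 at 2
  Swap: [11, 94, 12, 55, 96, 34, 23]
Step 2: min=12 at 2
  Swap: [11, 12, 94, 55, 96, 34, 23]
Step 3: min=23 at 6
  Swap: [11, 12, 23, 55, 96, 34, 94]

After 3 steps: [11, 12, 23, 55, 96, 34, 94]


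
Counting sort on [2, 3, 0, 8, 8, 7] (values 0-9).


Input: [2, 3, 0, 8, 8, 7]
Counts: [1, 0, 1, 1, 0, 0, 0, 1, 2, 0]

Sorted: [0, 2, 3, 7, 8, 8]


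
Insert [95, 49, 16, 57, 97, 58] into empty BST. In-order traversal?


Insert 95: root
Insert 49: L from 95
Insert 16: L from 95 -> L from 49
Insert 57: L from 95 -> R from 49
Insert 97: R from 95
Insert 58: L from 95 -> R from 49 -> R from 57

In-order: [16, 49, 57, 58, 95, 97]


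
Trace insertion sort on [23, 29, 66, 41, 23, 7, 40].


Initial: [23, 29, 66, 41, 23, 7, 40]
Insert 29: [23, 29, 66, 41, 23, 7, 40]
Insert 66: [23, 29, 66, 41, 23, 7, 40]
Insert 41: [23, 29, 41, 66, 23, 7, 40]
Insert 23: [23, 23, 29, 41, 66, 7, 40]
Insert 7: [7, 23, 23, 29, 41, 66, 40]
Insert 40: [7, 23, 23, 29, 40, 41, 66]

Sorted: [7, 23, 23, 29, 40, 41, 66]


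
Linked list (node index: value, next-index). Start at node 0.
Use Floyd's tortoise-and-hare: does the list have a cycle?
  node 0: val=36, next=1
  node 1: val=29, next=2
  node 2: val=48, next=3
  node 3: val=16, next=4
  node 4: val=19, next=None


Floyd's tortoise (slow, +1) and hare (fast, +2):
  init: slow=0, fast=0
  step 1: slow=1, fast=2
  step 2: slow=2, fast=4
  step 3: fast -> None, no cycle

Cycle: no


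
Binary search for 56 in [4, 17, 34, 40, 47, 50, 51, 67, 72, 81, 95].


Step 1: lo=0, hi=10, mid=5, val=50
Step 2: lo=6, hi=10, mid=8, val=72
Step 3: lo=6, hi=7, mid=6, val=51
Step 4: lo=7, hi=7, mid=7, val=67

Not found


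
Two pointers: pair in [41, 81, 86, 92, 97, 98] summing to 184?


lo=0(41)+hi=5(98)=139
lo=1(81)+hi=5(98)=179
lo=2(86)+hi=5(98)=184

Yes: 86+98=184


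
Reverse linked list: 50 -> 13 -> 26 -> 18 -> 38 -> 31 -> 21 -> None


Step 1: curr=50, set curr.next=prev(None) | reversed so far: 50
Step 2: curr=13, set curr.next=prev(50) | reversed so far: 13 -> 50
Step 3: curr=26, set curr.next=prev(13) | reversed so far: 26 -> 13 -> 50
Step 4: curr=18, set curr.next=prev(26) | reversed so far: 18 -> 26 -> 13 -> 50
Step 5: curr=38, set curr.next=prev(18) | reversed so far: 38 -> 18 -> 26 -> 13 -> 50
Step 6: curr=31, set curr.next=prev(38) | reversed so far: 31 -> 38 -> 18 -> 26 -> 13 -> 50
Step 7: curr=21, set curr.next=prev(31) | reversed so far: 21 -> 31 -> 38 -> 18 -> 26 -> 13 -> 50

21 -> 31 -> 38 -> 18 -> 26 -> 13 -> 50 -> None


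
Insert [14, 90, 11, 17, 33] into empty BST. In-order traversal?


Insert 14: root
Insert 90: R from 14
Insert 11: L from 14
Insert 17: R from 14 -> L from 90
Insert 33: R from 14 -> L from 90 -> R from 17

In-order: [11, 14, 17, 33, 90]


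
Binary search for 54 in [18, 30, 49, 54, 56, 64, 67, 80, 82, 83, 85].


Step 1: lo=0, hi=10, mid=5, val=64
Step 2: lo=0, hi=4, mid=2, val=49
Step 3: lo=3, hi=4, mid=3, val=54

Found at index 3


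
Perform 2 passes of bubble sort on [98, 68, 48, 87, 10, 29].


Initial: [98, 68, 48, 87, 10, 29]
Pass 1: [68, 48, 87, 10, 29, 98] (5 swaps)
Pass 2: [48, 68, 10, 29, 87, 98] (3 swaps)

After 2 passes: [48, 68, 10, 29, 87, 98]


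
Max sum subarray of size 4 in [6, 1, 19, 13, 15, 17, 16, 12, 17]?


[0:4]: 39
[1:5]: 48
[2:6]: 64
[3:7]: 61
[4:8]: 60
[5:9]: 62

Max: 64 at [2:6]


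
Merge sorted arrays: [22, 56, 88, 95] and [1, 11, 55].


Take 1 from B
Take 11 from B
Take 22 from A
Take 55 from B

Merged: [1, 11, 22, 55, 56, 88, 95]


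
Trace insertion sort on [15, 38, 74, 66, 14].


Initial: [15, 38, 74, 66, 14]
Insert 38: [15, 38, 74, 66, 14]
Insert 74: [15, 38, 74, 66, 14]
Insert 66: [15, 38, 66, 74, 14]
Insert 14: [14, 15, 38, 66, 74]

Sorted: [14, 15, 38, 66, 74]


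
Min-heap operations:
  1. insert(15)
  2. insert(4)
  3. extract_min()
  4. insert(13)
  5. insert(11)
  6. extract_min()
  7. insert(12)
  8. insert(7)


insert(15) -> [15]
insert(4) -> [4, 15]
extract_min()->4, [15]
insert(13) -> [13, 15]
insert(11) -> [11, 15, 13]
extract_min()->11, [13, 15]
insert(12) -> [12, 15, 13]
insert(7) -> [7, 12, 13, 15]

Final heap: [7, 12, 13, 15]


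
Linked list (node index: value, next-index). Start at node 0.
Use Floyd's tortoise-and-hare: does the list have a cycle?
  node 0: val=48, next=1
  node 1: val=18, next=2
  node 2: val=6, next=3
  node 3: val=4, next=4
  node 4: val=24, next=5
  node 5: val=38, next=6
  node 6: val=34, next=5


Floyd's tortoise (slow, +1) and hare (fast, +2):
  init: slow=0, fast=0
  step 1: slow=1, fast=2
  step 2: slow=2, fast=4
  step 3: slow=3, fast=6
  step 4: slow=4, fast=6
  step 5: slow=5, fast=6
  step 6: slow=6, fast=6
  slow == fast at node 6: cycle detected

Cycle: yes


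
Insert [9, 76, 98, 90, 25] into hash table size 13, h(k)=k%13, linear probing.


Insert 9: h=9 -> slot 9
Insert 76: h=11 -> slot 11
Insert 98: h=7 -> slot 7
Insert 90: h=12 -> slot 12
Insert 25: h=12, 1 probes -> slot 0

Table: [25, None, None, None, None, None, None, 98, None, 9, None, 76, 90]


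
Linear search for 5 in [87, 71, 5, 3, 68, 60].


i=0: 87!=5
i=1: 71!=5
i=2: 5==5 found!

Found at 2, 3 comps


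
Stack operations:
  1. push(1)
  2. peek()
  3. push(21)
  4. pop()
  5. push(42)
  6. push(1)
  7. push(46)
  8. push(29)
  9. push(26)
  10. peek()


push(1) -> [1]
peek()->1
push(21) -> [1, 21]
pop()->21, [1]
push(42) -> [1, 42]
push(1) -> [1, 42, 1]
push(46) -> [1, 42, 1, 46]
push(29) -> [1, 42, 1, 46, 29]
push(26) -> [1, 42, 1, 46, 29, 26]
peek()->26

Final stack: [1, 42, 1, 46, 29, 26]


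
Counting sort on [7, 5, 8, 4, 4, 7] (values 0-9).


Input: [7, 5, 8, 4, 4, 7]
Counts: [0, 0, 0, 0, 2, 1, 0, 2, 1, 0]

Sorted: [4, 4, 5, 7, 7, 8]


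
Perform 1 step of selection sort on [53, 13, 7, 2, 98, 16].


Initial: [53, 13, 7, 2, 98, 16]
Step 1: min=2 at 3
  Swap: [2, 13, 7, 53, 98, 16]

After 1 step: [2, 13, 7, 53, 98, 16]


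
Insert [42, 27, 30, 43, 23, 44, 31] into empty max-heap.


Insert 42: [42]
Insert 27: [42, 27]
Insert 30: [42, 27, 30]
Insert 43: [43, 42, 30, 27]
Insert 23: [43, 42, 30, 27, 23]
Insert 44: [44, 42, 43, 27, 23, 30]
Insert 31: [44, 42, 43, 27, 23, 30, 31]

Final heap: [44, 42, 43, 27, 23, 30, 31]


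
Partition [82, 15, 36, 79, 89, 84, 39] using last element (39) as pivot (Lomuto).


Pivot: 39
  15 <= 39: swap -> [15, 82, 36, 79, 89, 84, 39]
  36 <= 39: swap -> [15, 36, 82, 79, 89, 84, 39]
Place pivot at 2: [15, 36, 39, 79, 89, 84, 82]

Partitioned: [15, 36, 39, 79, 89, 84, 82]


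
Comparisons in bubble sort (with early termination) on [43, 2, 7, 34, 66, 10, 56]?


Algorithm: bubble sort (with early termination)
Input: [43, 2, 7, 34, 66, 10, 56]
Sorted: [2, 7, 10, 34, 43, 56, 66]

18


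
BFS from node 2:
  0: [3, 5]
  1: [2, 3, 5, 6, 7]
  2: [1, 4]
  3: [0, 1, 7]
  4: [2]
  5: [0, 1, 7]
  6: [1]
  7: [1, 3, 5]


Visit 2, enqueue [1, 4]
Visit 1, enqueue [3, 5, 6, 7]
Visit 4, enqueue []
Visit 3, enqueue [0]
Visit 5, enqueue []
Visit 6, enqueue []
Visit 7, enqueue []
Visit 0, enqueue []

BFS order: [2, 1, 4, 3, 5, 6, 7, 0]


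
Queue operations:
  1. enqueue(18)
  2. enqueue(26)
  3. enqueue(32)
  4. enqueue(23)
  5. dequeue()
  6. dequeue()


enqueue(18) -> [18]
enqueue(26) -> [18, 26]
enqueue(32) -> [18, 26, 32]
enqueue(23) -> [18, 26, 32, 23]
dequeue()->18, [26, 32, 23]
dequeue()->26, [32, 23]

Final queue: [32, 23]


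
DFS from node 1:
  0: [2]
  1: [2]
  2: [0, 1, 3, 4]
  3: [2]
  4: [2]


Visit 1, push [2]
Visit 2, push [4, 3, 0]
Visit 0, push []
Visit 3, push []
Visit 4, push []

DFS order: [1, 2, 0, 3, 4]


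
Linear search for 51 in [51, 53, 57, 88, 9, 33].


i=0: 51==51 found!

Found at 0, 1 comps


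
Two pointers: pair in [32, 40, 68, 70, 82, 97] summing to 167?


lo=0(32)+hi=5(97)=129
lo=1(40)+hi=5(97)=137
lo=2(68)+hi=5(97)=165
lo=3(70)+hi=5(97)=167

Yes: 70+97=167


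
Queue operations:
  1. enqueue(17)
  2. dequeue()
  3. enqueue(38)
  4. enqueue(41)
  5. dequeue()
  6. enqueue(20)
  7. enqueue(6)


enqueue(17) -> [17]
dequeue()->17, []
enqueue(38) -> [38]
enqueue(41) -> [38, 41]
dequeue()->38, [41]
enqueue(20) -> [41, 20]
enqueue(6) -> [41, 20, 6]

Final queue: [41, 20, 6]


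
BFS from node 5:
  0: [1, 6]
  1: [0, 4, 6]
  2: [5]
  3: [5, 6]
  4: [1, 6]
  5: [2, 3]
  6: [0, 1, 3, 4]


Visit 5, enqueue [2, 3]
Visit 2, enqueue []
Visit 3, enqueue [6]
Visit 6, enqueue [0, 1, 4]
Visit 0, enqueue []
Visit 1, enqueue []
Visit 4, enqueue []

BFS order: [5, 2, 3, 6, 0, 1, 4]


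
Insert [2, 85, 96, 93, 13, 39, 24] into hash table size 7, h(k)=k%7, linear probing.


Insert 2: h=2 -> slot 2
Insert 85: h=1 -> slot 1
Insert 96: h=5 -> slot 5
Insert 93: h=2, 1 probes -> slot 3
Insert 13: h=6 -> slot 6
Insert 39: h=4 -> slot 4
Insert 24: h=3, 4 probes -> slot 0

Table: [24, 85, 2, 93, 39, 96, 13]


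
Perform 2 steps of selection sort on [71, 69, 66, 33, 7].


Initial: [71, 69, 66, 33, 7]
Step 1: min=7 at 4
  Swap: [7, 69, 66, 33, 71]
Step 2: min=33 at 3
  Swap: [7, 33, 66, 69, 71]

After 2 steps: [7, 33, 66, 69, 71]


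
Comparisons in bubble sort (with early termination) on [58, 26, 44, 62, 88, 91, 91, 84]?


Algorithm: bubble sort (with early termination)
Input: [58, 26, 44, 62, 88, 91, 91, 84]
Sorted: [26, 44, 58, 62, 84, 88, 91, 91]

22


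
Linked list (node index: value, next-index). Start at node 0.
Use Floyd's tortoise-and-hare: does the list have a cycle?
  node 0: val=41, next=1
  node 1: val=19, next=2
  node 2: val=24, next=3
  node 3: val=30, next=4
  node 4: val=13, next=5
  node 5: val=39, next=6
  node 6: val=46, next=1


Floyd's tortoise (slow, +1) and hare (fast, +2):
  init: slow=0, fast=0
  step 1: slow=1, fast=2
  step 2: slow=2, fast=4
  step 3: slow=3, fast=6
  step 4: slow=4, fast=2
  step 5: slow=5, fast=4
  step 6: slow=6, fast=6
  slow == fast at node 6: cycle detected

Cycle: yes


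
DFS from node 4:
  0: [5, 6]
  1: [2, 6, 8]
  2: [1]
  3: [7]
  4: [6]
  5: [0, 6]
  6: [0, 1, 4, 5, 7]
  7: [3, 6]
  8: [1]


Visit 4, push [6]
Visit 6, push [7, 5, 1, 0]
Visit 0, push [5]
Visit 5, push []
Visit 1, push [8, 2]
Visit 2, push []
Visit 8, push []
Visit 7, push [3]
Visit 3, push []

DFS order: [4, 6, 0, 5, 1, 2, 8, 7, 3]


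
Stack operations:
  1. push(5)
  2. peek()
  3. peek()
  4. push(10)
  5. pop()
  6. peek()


push(5) -> [5]
peek()->5
peek()->5
push(10) -> [5, 10]
pop()->10, [5]
peek()->5

Final stack: [5]


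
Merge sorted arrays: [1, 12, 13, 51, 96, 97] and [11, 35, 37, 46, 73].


Take 1 from A
Take 11 from B
Take 12 from A
Take 13 from A
Take 35 from B
Take 37 from B
Take 46 from B
Take 51 from A
Take 73 from B

Merged: [1, 11, 12, 13, 35, 37, 46, 51, 73, 96, 97]


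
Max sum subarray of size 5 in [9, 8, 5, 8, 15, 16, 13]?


[0:5]: 45
[1:6]: 52
[2:7]: 57

Max: 57 at [2:7]


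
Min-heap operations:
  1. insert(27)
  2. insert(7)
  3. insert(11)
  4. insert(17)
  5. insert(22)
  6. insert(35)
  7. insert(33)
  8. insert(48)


insert(27) -> [27]
insert(7) -> [7, 27]
insert(11) -> [7, 27, 11]
insert(17) -> [7, 17, 11, 27]
insert(22) -> [7, 17, 11, 27, 22]
insert(35) -> [7, 17, 11, 27, 22, 35]
insert(33) -> [7, 17, 11, 27, 22, 35, 33]
insert(48) -> [7, 17, 11, 27, 22, 35, 33, 48]

Final heap: [7, 17, 11, 27, 22, 35, 33, 48]


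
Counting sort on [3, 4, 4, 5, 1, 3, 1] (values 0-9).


Input: [3, 4, 4, 5, 1, 3, 1]
Counts: [0, 2, 0, 2, 2, 1, 0, 0, 0, 0]

Sorted: [1, 1, 3, 3, 4, 4, 5]


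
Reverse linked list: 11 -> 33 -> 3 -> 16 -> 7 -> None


Step 1: curr=11, set curr.next=prev(None) | reversed so far: 11
Step 2: curr=33, set curr.next=prev(11) | reversed so far: 33 -> 11
Step 3: curr=3, set curr.next=prev(33) | reversed so far: 3 -> 33 -> 11
Step 4: curr=16, set curr.next=prev(3) | reversed so far: 16 -> 3 -> 33 -> 11
Step 5: curr=7, set curr.next=prev(16) | reversed so far: 7 -> 16 -> 3 -> 33 -> 11

7 -> 16 -> 3 -> 33 -> 11 -> None


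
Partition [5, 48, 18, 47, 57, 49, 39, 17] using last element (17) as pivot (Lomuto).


Pivot: 17
  5 <= 17: advance i (no swap)
Place pivot at 1: [5, 17, 18, 47, 57, 49, 39, 48]

Partitioned: [5, 17, 18, 47, 57, 49, 39, 48]


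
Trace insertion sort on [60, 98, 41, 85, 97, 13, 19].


Initial: [60, 98, 41, 85, 97, 13, 19]
Insert 98: [60, 98, 41, 85, 97, 13, 19]
Insert 41: [41, 60, 98, 85, 97, 13, 19]
Insert 85: [41, 60, 85, 98, 97, 13, 19]
Insert 97: [41, 60, 85, 97, 98, 13, 19]
Insert 13: [13, 41, 60, 85, 97, 98, 19]
Insert 19: [13, 19, 41, 60, 85, 97, 98]

Sorted: [13, 19, 41, 60, 85, 97, 98]


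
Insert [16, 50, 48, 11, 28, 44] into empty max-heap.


Insert 16: [16]
Insert 50: [50, 16]
Insert 48: [50, 16, 48]
Insert 11: [50, 16, 48, 11]
Insert 28: [50, 28, 48, 11, 16]
Insert 44: [50, 28, 48, 11, 16, 44]

Final heap: [50, 28, 48, 11, 16, 44]


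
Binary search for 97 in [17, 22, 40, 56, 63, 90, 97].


Step 1: lo=0, hi=6, mid=3, val=56
Step 2: lo=4, hi=6, mid=5, val=90
Step 3: lo=6, hi=6, mid=6, val=97

Found at index 6


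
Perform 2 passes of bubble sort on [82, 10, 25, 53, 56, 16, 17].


Initial: [82, 10, 25, 53, 56, 16, 17]
Pass 1: [10, 25, 53, 56, 16, 17, 82] (6 swaps)
Pass 2: [10, 25, 53, 16, 17, 56, 82] (2 swaps)

After 2 passes: [10, 25, 53, 16, 17, 56, 82]


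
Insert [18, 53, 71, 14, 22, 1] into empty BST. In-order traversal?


Insert 18: root
Insert 53: R from 18
Insert 71: R from 18 -> R from 53
Insert 14: L from 18
Insert 22: R from 18 -> L from 53
Insert 1: L from 18 -> L from 14

In-order: [1, 14, 18, 22, 53, 71]


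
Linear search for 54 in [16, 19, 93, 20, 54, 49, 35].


i=0: 16!=54
i=1: 19!=54
i=2: 93!=54
i=3: 20!=54
i=4: 54==54 found!

Found at 4, 5 comps


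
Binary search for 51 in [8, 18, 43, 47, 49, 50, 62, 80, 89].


Step 1: lo=0, hi=8, mid=4, val=49
Step 2: lo=5, hi=8, mid=6, val=62
Step 3: lo=5, hi=5, mid=5, val=50

Not found


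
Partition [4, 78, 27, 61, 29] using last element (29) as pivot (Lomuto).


Pivot: 29
  4 <= 29: advance i (no swap)
  27 <= 29: swap -> [4, 27, 78, 61, 29]
Place pivot at 2: [4, 27, 29, 61, 78]

Partitioned: [4, 27, 29, 61, 78]


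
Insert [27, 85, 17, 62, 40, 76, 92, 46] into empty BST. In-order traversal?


Insert 27: root
Insert 85: R from 27
Insert 17: L from 27
Insert 62: R from 27 -> L from 85
Insert 40: R from 27 -> L from 85 -> L from 62
Insert 76: R from 27 -> L from 85 -> R from 62
Insert 92: R from 27 -> R from 85
Insert 46: R from 27 -> L from 85 -> L from 62 -> R from 40

In-order: [17, 27, 40, 46, 62, 76, 85, 92]


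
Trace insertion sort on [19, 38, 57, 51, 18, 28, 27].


Initial: [19, 38, 57, 51, 18, 28, 27]
Insert 38: [19, 38, 57, 51, 18, 28, 27]
Insert 57: [19, 38, 57, 51, 18, 28, 27]
Insert 51: [19, 38, 51, 57, 18, 28, 27]
Insert 18: [18, 19, 38, 51, 57, 28, 27]
Insert 28: [18, 19, 28, 38, 51, 57, 27]
Insert 27: [18, 19, 27, 28, 38, 51, 57]

Sorted: [18, 19, 27, 28, 38, 51, 57]
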